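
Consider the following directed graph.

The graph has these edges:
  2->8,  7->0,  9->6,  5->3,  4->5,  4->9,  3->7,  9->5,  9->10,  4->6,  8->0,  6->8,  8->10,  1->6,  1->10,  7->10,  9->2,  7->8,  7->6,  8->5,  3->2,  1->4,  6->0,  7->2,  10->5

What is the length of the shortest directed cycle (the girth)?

4

For each vertex v, BFS finds the shortest path from v back to v.
The shortest such closed walk is 10 → 5 → 3 → 7 → 10, length 4.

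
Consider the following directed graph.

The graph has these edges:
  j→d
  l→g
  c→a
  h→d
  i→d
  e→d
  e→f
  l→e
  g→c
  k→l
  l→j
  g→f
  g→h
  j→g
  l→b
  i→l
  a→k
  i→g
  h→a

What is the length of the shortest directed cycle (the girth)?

5

For each vertex v, BFS finds the shortest path from v back to v.
The shortest such closed walk is l → g → c → a → k → l, length 5.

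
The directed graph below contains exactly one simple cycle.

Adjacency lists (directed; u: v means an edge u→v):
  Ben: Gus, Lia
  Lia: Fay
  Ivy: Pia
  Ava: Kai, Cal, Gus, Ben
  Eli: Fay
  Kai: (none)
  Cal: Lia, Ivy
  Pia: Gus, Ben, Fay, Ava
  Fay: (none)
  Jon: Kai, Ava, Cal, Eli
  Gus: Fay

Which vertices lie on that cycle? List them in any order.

Ava, Cal, Ivy, Pia

DFS with gray/black marking from Cal:
Cal gray
  Lia gray
    Fay gray
    Fay black
  Lia black
  Ivy gray
    Pia gray
      Gus gray
        Gus→Fay: Fay black — skip
      Gus black
      Ben gray
        Ben→Gus: Gus black — skip
        Ben→Lia: Lia black — skip
      Ben black
      Pia→Fay: Fay black — skip
      Ava gray
        Kai gray
        Kai black
        Ava→Cal: Cal is gray → back edge
Back edge closes the cycle Cal → Ivy → Pia → Ava → Cal; its vertices are {Ava, Cal, Ivy, Pia}.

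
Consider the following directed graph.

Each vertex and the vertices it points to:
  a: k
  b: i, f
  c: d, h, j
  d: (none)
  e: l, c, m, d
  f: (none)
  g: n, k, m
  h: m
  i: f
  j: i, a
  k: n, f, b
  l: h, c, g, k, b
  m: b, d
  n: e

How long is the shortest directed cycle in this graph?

For each vertex v, BFS finds the shortest path from v back to v.
The shortest such closed walk is l → g → n → e → l, length 4.

4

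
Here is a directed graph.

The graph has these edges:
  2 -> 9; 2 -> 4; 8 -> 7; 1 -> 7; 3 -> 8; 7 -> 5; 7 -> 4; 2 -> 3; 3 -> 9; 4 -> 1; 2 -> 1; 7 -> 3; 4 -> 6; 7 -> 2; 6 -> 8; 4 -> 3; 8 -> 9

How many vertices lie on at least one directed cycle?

7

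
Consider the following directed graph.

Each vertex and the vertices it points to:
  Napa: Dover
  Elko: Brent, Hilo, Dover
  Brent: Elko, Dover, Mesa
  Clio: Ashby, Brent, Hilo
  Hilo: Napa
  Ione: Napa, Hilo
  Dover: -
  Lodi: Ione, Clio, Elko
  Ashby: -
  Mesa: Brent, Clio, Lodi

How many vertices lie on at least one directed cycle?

A vertex is on a directed cycle iff it belongs to a strongly connected component of size ≥ 2 (or has a self-loop).
The vertices on cycles are {Clio, Elko, Lodi, Mesa, Brent} — 5 in total.

5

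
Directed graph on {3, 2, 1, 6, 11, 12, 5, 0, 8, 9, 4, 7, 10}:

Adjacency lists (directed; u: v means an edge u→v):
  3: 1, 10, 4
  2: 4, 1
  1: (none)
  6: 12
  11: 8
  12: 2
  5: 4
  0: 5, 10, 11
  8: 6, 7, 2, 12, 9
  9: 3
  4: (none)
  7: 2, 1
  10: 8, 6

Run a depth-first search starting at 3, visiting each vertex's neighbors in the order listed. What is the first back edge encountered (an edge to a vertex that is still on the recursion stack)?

DFS from 3 (visiting each vertex's neighbors in the order listed); mark gray on enter, black on exit:
3 gray
  1 gray
  1 black
  10 gray
    8 gray
      6 gray
        12 gray
          2 gray
            4 gray
            4 black
            2→1: 1 black — skip
          2 black
        12 black
      6 black
      7 gray
        7→2: 2 black — skip
        7→1: 1 black — skip
      7 black
      8→2: 2 black — skip
      8→12: 12 black — skip
      9 gray
        9→3: 3 is gray → back edge
First back edge: 9 → 3.

9→3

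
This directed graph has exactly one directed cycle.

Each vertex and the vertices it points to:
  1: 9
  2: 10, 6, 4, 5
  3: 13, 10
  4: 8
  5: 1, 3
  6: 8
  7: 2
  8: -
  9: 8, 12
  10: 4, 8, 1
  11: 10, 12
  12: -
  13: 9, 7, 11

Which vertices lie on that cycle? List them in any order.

2, 3, 5, 7, 13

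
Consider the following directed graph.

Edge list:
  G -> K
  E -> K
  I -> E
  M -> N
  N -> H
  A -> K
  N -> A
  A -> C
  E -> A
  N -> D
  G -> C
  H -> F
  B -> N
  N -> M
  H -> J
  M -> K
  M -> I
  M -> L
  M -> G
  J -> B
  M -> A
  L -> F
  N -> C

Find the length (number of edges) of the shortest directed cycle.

2

For each vertex v, BFS finds the shortest path from v back to v.
The shortest such closed walk is M → N → M, length 2.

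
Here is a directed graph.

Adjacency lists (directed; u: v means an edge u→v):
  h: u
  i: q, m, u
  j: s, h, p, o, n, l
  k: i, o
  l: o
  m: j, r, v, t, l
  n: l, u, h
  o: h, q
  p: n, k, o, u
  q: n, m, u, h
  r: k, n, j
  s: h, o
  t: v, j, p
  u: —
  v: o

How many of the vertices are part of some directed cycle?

A vertex is on a directed cycle iff it belongs to a strongly connected component of size ≥ 2 (or has a self-loop).
The vertices on cycles are {i, j, k, l, m, n, o, p, q, r, s, t, v} — 13 in total.

13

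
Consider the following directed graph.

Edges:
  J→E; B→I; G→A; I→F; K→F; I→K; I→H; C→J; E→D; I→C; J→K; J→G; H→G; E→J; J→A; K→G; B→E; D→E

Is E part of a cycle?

Yes

E is on a cycle iff E can reach itself via ≥1 edge.
E → J → E — yes.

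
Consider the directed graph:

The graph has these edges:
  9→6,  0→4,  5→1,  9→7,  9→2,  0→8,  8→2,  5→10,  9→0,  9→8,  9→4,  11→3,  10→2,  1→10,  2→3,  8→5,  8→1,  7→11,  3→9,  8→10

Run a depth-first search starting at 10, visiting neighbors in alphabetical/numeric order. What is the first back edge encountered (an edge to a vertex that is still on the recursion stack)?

DFS from 10 (visiting neighbors in alphabetical/numeric order); mark gray on enter, black on exit:
10 gray
  2 gray
    3 gray
      9 gray
        0 gray
          4 gray
          4 black
          8 gray
            1 gray
              1→10: 10 is gray → back edge
First back edge: 1 → 10.

1→10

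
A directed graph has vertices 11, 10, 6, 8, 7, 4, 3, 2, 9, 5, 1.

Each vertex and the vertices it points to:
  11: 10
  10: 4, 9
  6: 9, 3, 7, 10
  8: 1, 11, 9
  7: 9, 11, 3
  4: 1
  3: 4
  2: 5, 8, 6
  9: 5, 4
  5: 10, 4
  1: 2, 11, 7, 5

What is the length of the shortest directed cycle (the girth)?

3

For each vertex v, BFS finds the shortest path from v back to v.
The shortest such closed walk is 2 → 8 → 1 → 2, length 3.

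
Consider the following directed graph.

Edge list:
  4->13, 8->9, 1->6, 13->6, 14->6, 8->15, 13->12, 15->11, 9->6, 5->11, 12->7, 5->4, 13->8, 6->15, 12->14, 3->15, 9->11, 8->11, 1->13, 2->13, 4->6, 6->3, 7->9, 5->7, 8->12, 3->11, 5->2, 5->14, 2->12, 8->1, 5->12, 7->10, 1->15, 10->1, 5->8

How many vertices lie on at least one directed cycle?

6

A vertex is on a directed cycle iff it belongs to a strongly connected component of size ≥ 2 (or has a self-loop).
The vertices on cycles are {1, 7, 8, 10, 12, 13} — 6 in total.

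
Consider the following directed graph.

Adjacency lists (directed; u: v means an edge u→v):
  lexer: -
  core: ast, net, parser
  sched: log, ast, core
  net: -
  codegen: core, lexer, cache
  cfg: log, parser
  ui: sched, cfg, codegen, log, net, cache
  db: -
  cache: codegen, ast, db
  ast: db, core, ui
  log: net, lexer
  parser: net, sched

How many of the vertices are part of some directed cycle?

8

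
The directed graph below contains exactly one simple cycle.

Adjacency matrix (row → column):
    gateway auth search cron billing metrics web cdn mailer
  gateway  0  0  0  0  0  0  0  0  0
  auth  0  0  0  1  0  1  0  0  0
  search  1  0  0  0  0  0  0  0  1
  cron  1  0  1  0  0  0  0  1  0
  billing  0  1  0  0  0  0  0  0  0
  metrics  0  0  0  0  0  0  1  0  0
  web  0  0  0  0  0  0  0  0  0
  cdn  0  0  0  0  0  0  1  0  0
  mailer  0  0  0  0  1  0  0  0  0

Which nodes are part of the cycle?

DFS with gray/black marking from mailer:
mailer gray
  billing gray
    auth gray
      cron gray
        gateway gray
        gateway black
        cdn gray
          web gray
          web black
        cdn black
        search gray
          search→gateway: gateway black — skip
          search→mailer: mailer is gray → back edge
Back edge closes the cycle mailer → billing → auth → cron → search → mailer; its vertices are {auth, cron, mailer, search, billing}.

auth, cron, mailer, search, billing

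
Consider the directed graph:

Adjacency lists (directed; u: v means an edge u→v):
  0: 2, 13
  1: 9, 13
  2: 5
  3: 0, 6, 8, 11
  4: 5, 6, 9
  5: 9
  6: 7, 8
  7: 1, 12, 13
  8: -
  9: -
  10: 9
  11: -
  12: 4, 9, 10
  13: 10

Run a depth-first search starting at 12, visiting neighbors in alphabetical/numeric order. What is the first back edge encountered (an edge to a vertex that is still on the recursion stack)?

DFS from 12 (visiting neighbors in alphabetical/numeric order); mark gray on enter, black on exit:
12 gray
  4 gray
    5 gray
      9 gray
      9 black
    5 black
    6 gray
      7 gray
        1 gray
          1→9: 9 black — skip
          13 gray
            10 gray
              10→9: 9 black — skip
            10 black
          13 black
        1 black
        7→12: 12 is gray → back edge
First back edge: 7 → 12.

7→12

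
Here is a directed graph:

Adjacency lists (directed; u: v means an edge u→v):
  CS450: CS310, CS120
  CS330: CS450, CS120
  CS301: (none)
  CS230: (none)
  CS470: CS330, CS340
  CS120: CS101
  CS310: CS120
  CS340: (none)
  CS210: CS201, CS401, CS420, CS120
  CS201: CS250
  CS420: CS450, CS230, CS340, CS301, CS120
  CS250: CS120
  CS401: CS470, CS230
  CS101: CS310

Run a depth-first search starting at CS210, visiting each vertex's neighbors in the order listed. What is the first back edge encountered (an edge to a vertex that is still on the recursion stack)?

CS310→CS120

DFS from CS210 (visiting each vertex's neighbors in the order listed); mark gray on enter, black on exit:
CS210 gray
  CS201 gray
    CS250 gray
      CS120 gray
        CS101 gray
          CS310 gray
            CS310→CS120: CS120 is gray → back edge
First back edge: CS310 → CS120.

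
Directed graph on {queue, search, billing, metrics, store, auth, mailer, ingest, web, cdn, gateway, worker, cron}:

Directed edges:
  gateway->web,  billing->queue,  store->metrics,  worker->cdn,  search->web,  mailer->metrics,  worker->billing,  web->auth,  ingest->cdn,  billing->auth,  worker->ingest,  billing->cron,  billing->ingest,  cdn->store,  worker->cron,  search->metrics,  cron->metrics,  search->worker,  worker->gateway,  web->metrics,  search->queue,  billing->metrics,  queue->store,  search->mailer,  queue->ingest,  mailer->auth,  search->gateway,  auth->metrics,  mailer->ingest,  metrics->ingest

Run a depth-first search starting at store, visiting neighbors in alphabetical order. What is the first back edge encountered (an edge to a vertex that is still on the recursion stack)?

cdn->store

DFS from store (visiting neighbors in alphabetical order); mark gray on enter, black on exit:
store gray
  metrics gray
    ingest gray
      cdn gray
        cdn→store: store is gray → back edge
First back edge: cdn → store.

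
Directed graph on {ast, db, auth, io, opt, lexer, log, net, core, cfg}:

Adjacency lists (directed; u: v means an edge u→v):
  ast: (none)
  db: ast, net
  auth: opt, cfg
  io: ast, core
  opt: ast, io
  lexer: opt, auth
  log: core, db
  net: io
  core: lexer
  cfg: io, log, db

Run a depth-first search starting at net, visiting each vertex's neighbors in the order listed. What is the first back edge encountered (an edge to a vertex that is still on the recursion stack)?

opt→io

DFS from net (visiting each vertex's neighbors in the order listed); mark gray on enter, black on exit:
net gray
  io gray
    ast gray
    ast black
    core gray
      lexer gray
        opt gray
          opt→ast: ast black — skip
          opt→io: io is gray → back edge
First back edge: opt → io.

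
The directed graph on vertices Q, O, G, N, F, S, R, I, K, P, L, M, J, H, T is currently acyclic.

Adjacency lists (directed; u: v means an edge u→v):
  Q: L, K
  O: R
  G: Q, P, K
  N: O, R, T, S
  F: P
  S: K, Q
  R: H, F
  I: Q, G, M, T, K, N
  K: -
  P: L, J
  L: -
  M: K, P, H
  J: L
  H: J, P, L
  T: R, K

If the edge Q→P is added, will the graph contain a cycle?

Adding Q→P creates a cycle iff P can already reach Q.
Explore from P: no path reaches Q. The graph stays acyclic.

No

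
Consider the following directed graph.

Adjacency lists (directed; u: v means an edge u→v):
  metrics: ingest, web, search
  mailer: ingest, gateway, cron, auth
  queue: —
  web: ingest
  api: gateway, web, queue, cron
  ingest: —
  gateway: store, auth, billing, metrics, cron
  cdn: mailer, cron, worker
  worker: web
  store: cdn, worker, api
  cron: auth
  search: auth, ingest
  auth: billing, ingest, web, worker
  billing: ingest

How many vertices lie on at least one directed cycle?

A vertex is on a directed cycle iff it belongs to a strongly connected component of size ≥ 2 (or has a self-loop).
The vertices on cycles are {api, cdn, store, mailer, gateway} — 5 in total.

5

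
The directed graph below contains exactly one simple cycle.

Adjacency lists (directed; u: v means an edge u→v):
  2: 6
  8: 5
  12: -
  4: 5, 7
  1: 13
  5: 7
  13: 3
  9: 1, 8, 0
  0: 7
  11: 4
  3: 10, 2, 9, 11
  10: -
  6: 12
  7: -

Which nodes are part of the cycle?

1, 3, 9, 13

DFS with gray/black marking from 3:
3 gray
  10 gray
  10 black
  2 gray
    6 gray
      12 gray
      12 black
    6 black
  2 black
  9 gray
    1 gray
      13 gray
        13→3: 3 is gray → back edge
Back edge closes the cycle 3 → 9 → 1 → 13 → 3; its vertices are {1, 3, 9, 13}.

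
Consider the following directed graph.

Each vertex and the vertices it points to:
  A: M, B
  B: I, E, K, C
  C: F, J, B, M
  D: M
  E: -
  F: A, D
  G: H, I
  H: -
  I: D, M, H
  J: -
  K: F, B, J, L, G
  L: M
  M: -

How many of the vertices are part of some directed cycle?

A vertex is on a directed cycle iff it belongs to a strongly connected component of size ≥ 2 (or has a self-loop).
The vertices on cycles are {A, B, C, F, K} — 5 in total.

5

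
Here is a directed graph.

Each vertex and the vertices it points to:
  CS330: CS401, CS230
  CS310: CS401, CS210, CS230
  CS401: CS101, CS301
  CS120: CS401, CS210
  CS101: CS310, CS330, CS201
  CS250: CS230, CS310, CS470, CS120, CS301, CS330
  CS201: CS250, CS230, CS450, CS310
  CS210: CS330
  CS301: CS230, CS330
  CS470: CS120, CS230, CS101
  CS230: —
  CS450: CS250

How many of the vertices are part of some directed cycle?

11

A vertex is on a directed cycle iff it belongs to a strongly connected component of size ≥ 2 (or has a self-loop).
The vertices on cycles are {CS101, CS120, CS201, CS210, CS250, CS301, CS310, CS330, CS401, CS450, CS470} — 11 in total.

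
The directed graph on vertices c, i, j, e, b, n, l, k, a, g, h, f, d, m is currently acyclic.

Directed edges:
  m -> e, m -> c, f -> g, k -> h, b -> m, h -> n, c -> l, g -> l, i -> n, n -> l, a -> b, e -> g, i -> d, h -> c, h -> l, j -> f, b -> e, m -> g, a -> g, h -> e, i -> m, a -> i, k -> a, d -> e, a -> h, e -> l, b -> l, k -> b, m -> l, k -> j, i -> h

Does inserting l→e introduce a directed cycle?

Yes

Adding l→e creates a cycle iff e can already reach l.
Path from e: e → l.
So e → … → l → e is a cycle.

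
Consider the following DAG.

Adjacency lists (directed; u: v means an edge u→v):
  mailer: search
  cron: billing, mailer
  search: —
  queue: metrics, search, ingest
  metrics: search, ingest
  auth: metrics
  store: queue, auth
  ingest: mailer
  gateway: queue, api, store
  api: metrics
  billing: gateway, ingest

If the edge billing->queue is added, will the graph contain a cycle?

No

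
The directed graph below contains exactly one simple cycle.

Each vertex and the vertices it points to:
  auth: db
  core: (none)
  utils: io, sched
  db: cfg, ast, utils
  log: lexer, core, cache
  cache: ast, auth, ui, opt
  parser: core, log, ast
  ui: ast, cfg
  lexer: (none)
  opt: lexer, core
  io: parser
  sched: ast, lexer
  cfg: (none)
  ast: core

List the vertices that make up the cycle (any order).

db, io, log, auth, cache, utils, parser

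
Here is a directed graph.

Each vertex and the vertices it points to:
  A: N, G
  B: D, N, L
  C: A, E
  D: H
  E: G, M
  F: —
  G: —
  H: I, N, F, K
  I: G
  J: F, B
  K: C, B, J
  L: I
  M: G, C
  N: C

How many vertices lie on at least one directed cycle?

A vertex is on a directed cycle iff it belongs to a strongly connected component of size ≥ 2 (or has a self-loop).
The vertices on cycles are {A, B, C, D, E, H, J, K, M, N} — 10 in total.

10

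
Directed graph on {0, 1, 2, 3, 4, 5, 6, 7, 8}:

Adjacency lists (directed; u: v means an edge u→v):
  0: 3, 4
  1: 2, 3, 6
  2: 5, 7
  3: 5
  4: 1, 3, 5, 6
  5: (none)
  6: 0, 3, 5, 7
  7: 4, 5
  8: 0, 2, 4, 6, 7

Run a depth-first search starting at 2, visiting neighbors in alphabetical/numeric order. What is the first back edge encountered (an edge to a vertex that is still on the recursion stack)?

1->2

DFS from 2 (visiting neighbors in alphabetical/numeric order); mark gray on enter, black on exit:
2 gray
  5 gray
  5 black
  7 gray
    4 gray
      1 gray
        1→2: 2 is gray → back edge
First back edge: 1 → 2.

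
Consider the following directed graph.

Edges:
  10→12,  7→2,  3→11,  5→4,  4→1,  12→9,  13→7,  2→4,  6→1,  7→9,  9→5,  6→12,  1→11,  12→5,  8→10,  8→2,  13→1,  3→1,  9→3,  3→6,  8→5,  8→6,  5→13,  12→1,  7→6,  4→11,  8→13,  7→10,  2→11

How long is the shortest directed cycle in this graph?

For each vertex v, BFS finds the shortest path from v back to v.
The shortest such closed walk is 13 → 7 → 9 → 5 → 13, length 4.

4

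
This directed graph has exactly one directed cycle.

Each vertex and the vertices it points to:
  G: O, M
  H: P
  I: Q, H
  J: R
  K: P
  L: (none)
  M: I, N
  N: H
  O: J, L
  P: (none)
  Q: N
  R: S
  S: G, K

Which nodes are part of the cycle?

G, J, O, R, S

DFS with gray/black marking from G:
G gray
  O gray
    J gray
      R gray
        S gray
          S→G: G is gray → back edge
Back edge closes the cycle G → O → J → R → S → G; its vertices are {G, J, O, R, S}.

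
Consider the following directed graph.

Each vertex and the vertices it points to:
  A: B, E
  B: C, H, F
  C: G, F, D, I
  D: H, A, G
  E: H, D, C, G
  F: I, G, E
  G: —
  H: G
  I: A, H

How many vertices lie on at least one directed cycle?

7

A vertex is on a directed cycle iff it belongs to a strongly connected component of size ≥ 2 (or has a self-loop).
The vertices on cycles are {A, B, C, D, E, F, I} — 7 in total.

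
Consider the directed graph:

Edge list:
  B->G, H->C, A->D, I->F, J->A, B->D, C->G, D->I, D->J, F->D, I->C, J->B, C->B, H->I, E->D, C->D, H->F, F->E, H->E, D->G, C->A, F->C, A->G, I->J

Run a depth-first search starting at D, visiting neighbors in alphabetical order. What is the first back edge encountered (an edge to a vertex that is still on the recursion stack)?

DFS from D (visiting neighbors in alphabetical order); mark gray on enter, black on exit:
D gray
  G gray
  G black
  I gray
    C gray
      A gray
        A→D: D is gray → back edge
First back edge: A → D.

A→D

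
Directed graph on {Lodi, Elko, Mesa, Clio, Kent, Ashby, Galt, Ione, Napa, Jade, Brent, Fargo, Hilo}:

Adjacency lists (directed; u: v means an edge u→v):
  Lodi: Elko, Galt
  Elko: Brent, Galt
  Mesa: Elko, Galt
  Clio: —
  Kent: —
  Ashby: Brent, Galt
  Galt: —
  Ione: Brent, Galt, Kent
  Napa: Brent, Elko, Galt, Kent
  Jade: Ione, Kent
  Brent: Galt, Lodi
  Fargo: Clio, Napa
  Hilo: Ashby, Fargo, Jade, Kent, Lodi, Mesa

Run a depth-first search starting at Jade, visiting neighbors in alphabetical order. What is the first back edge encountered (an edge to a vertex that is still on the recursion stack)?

Elko->Brent

DFS from Jade (visiting neighbors in alphabetical order); mark gray on enter, black on exit:
Jade gray
  Ione gray
    Brent gray
      Galt gray
      Galt black
      Lodi gray
        Elko gray
          Elko→Brent: Brent is gray → back edge
First back edge: Elko → Brent.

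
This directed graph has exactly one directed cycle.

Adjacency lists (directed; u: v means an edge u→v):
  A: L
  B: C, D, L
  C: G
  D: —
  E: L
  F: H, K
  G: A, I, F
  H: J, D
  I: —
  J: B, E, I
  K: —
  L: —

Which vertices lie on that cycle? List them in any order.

B, C, F, G, H, J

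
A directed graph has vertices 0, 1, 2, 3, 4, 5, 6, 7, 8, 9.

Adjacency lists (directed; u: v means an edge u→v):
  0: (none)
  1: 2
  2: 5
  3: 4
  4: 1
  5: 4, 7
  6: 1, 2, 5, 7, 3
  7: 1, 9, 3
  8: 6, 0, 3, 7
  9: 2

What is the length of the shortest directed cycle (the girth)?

4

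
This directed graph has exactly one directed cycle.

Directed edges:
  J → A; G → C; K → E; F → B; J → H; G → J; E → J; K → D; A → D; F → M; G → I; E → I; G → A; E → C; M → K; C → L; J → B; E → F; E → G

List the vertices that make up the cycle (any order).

DFS with gray/black marking from E:
E gray
  C gray
    L gray
    L black
  C black
  J gray
    A gray
      D gray
      D black
    A black
    H gray
    H black
    B gray
    B black
  J black
  F gray
    M gray
      K gray
        K→E: E is gray → back edge
Back edge closes the cycle E → F → M → K → E; its vertices are {E, F, K, M}.

E, F, K, M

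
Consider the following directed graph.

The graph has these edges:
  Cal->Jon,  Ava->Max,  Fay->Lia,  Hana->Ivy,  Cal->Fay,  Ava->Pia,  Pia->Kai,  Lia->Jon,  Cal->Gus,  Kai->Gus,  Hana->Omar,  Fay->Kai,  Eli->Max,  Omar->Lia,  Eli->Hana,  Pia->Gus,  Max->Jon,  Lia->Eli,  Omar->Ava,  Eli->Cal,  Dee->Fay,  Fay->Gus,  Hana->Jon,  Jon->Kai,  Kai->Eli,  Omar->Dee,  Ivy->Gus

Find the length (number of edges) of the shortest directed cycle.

For each vertex v, BFS finds the shortest path from v back to v.
The shortest such closed walk is Omar → Lia → Eli → Hana → Omar, length 4.

4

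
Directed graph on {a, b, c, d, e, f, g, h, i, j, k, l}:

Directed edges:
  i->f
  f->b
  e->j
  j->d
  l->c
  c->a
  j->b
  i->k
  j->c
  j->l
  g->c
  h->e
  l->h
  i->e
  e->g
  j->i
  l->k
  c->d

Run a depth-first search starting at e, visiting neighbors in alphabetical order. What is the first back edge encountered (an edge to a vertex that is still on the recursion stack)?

i->e

DFS from e (visiting neighbors in alphabetical order); mark gray on enter, black on exit:
e gray
  g gray
    c gray
      a gray
      a black
      d gray
      d black
    c black
  g black
  j gray
    b gray
    b black
    j→c: c black — skip
    j→d: d black — skip
    i gray
      i→e: e is gray → back edge
First back edge: i → e.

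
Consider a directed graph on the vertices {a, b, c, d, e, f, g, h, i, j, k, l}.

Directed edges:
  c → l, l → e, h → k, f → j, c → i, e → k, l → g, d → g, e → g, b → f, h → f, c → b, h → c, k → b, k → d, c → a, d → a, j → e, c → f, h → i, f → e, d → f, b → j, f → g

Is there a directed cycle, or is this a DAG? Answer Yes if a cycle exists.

DFS with white/gray/black marking, starting from i:
i gray
i black
a gray
a black
b gray
  j gray
    e gray
      g gray
      g black
      k gray
        k→b: b is gray → back edge
Back edge found, so a cycle exists: b → j → e → k → b.

Yes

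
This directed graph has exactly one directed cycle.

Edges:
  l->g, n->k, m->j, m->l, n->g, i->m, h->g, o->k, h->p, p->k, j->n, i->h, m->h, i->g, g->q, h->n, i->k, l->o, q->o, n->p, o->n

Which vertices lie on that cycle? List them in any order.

g, n, o, q

DFS with gray/black marking from g:
g gray
  q gray
    o gray
      n gray
        p gray
          k gray
          k black
        p black
        n→g: g is gray → back edge
Back edge closes the cycle g → q → o → n → g; its vertices are {g, n, o, q}.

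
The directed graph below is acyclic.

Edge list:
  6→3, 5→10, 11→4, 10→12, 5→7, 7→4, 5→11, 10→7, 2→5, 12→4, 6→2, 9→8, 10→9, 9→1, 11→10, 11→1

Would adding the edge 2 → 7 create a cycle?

No

Adding 2→7 creates a cycle iff 7 can already reach 2.
Explore from 7: no path reaches 2. The graph stays acyclic.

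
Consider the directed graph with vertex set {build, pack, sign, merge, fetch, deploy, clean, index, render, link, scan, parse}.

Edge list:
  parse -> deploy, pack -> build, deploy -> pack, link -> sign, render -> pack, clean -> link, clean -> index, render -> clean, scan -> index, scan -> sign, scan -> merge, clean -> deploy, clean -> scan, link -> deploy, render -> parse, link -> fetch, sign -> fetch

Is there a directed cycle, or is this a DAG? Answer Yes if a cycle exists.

DFS with white/gray/black marking, starting from merge:
merge gray
merge black
build gray
build black
pack gray
  pack→build: build black — skip
pack black
sign gray
  fetch gray
  fetch black
sign black
deploy gray
  deploy→pack: pack black — skip
deploy black
clean gray
  link gray
    link→sign: sign black — skip
    link→deploy: deploy black — skip
    link→fetch: fetch black — skip
  link black
  clean→deploy: deploy black — skip
  scan gray
    scan→sign: sign black — skip
    scan→merge: merge black — skip
    index gray
    index black
  scan black
  clean→index: index black — skip
clean black
render gray
  render→pack: pack black — skip
  parse gray
    parse→deploy: deploy black — skip
  parse black
  render→clean: clean black — skip
render black
Every edge goes to a white or black vertex — no back edge, so the graph is acyclic.

No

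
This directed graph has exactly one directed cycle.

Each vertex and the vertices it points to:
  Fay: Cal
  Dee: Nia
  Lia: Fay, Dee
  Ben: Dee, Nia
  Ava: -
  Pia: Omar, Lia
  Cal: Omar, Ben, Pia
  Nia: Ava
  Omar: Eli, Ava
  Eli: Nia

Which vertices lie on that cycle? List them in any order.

Cal, Fay, Lia, Pia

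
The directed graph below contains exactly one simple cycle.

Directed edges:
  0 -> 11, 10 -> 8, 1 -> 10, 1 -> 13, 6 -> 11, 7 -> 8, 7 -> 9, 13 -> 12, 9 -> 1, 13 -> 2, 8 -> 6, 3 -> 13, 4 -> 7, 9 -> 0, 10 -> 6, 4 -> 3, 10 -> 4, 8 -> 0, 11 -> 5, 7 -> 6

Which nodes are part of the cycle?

1, 4, 7, 9, 10

DFS with gray/black marking from 10:
10 gray
  8 gray
    0 gray
      11 gray
        5 gray
        5 black
      11 black
    0 black
    6 gray
      6→11: 11 black — skip
    6 black
  8 black
  4 gray
    3 gray
      13 gray
        2 gray
        2 black
        12 gray
        12 black
      13 black
    3 black
    7 gray
      9 gray
        1 gray
          1→13: 13 black — skip
          1→10: 10 is gray → back edge
Back edge closes the cycle 10 → 4 → 7 → 9 → 1 → 10; its vertices are {1, 4, 7, 9, 10}.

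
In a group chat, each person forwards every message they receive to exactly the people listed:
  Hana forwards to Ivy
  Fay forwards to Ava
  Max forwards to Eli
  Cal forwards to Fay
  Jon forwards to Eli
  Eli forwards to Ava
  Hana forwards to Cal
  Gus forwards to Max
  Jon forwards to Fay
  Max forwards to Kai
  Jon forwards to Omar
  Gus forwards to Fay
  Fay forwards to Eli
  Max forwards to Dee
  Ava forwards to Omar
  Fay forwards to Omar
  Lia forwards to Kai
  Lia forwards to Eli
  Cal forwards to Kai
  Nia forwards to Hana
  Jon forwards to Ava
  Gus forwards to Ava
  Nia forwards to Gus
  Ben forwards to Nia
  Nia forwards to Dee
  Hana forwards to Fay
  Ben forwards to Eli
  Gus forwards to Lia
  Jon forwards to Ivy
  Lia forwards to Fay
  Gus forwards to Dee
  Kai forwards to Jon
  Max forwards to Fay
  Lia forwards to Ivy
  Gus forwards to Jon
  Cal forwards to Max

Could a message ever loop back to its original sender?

No

DFS with white/gray/black marking, starting from Nia:
Nia gray
  Gus gray
    Max gray
      Eli gray
        Ava gray
          Omar gray
          Omar black
        Ava black
      Eli black
      Kai gray
        Jon gray
          Fay gray
            Fay→Omar: Omar black — skip
            Fay→Ava: Ava black — skip
            Fay→Eli: Eli black — skip
          Fay black
          Jon→Eli: Eli black — skip
          Jon→Ava: Ava black — skip
          Jon→Omar: Omar black — skip
          Ivy gray
          Ivy black
        Jon black
      Kai black
      Dee gray
      Dee black
      Max→Fay: Fay black — skip
    Max black
    Gus→Fay: Fay black — skip
    Lia gray
      Lia→Eli: Eli black — skip
      Lia→Fay: Fay black — skip
      Lia→Kai: Kai black — skip
      Lia→Ivy: Ivy black — skip
    Lia black
    Gus→Ava: Ava black — skip
    Gus→Jon: Jon black — skip
    Gus→Dee: Dee black — skip
  Gus black
  Hana gray
    Hana→Ivy: Ivy black — skip
    Hana→Fay: Fay black — skip
    Cal gray
      Cal→Kai: Kai black — skip
      Cal→Max: Max black — skip
      Cal→Fay: Fay black — skip
    Cal black
  Hana black
  Nia→Dee: Dee black — skip
Nia black
Ben gray
  Ben→Nia: Nia black — skip
  Ben→Eli: Eli black — skip
Ben black
Every edge goes to a white or black vertex — no back edge, so the graph is acyclic.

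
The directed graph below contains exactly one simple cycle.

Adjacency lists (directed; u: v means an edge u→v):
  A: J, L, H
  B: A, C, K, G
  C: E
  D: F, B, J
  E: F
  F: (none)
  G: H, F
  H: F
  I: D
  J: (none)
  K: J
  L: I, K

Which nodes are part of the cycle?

DFS with gray/black marking from B:
B gray
  A gray
    J gray
    J black
    L gray
      I gray
        D gray
          F gray
          F black
          D→B: B is gray → back edge
Back edge closes the cycle B → A → L → I → D → B; its vertices are {A, B, D, I, L}.

A, B, D, I, L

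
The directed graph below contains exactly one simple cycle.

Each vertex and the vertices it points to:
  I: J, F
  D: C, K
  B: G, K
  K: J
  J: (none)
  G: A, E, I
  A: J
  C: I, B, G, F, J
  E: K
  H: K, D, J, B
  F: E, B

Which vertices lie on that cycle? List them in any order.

DFS with gray/black marking from G:
G gray
  A gray
    J gray
    J black
  A black
  E gray
    K gray
      K→J: J black — skip
    K black
  E black
  I gray
    I→J: J black — skip
    F gray
      F→E: E black — skip
      B gray
        B→G: G is gray → back edge
Back edge closes the cycle G → I → F → B → G; its vertices are {B, F, G, I}.

B, F, G, I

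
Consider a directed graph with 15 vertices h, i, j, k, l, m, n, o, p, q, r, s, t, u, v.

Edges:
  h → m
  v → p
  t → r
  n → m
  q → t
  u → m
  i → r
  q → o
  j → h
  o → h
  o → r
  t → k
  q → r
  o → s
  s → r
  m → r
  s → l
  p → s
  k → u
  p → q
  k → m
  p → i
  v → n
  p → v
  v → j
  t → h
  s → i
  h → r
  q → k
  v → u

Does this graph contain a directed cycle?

DFS with white/gray/black marking, starting from t:
t gray
  k gray
    u gray
      m gray
        r gray
        r black
      m black
    u black
    k→m: m black — skip
  k black
  h gray
    h→m: m black — skip
    h→r: r black — skip
  h black
  t→r: r black — skip
t black
i gray
  i→r: r black — skip
i black
j gray
  j→h: h black — skip
j black
l gray
l black
n gray
  n→m: m black — skip
n black
o gray
  s gray
    s→r: r black — skip
    s→l: l black — skip
    s→i: i black — skip
  s black
  o→h: h black — skip
  o→r: r black — skip
o black
p gray
  p→i: i black — skip
  p→s: s black — skip
  q gray
    q→o: o black — skip
    q→t: t black — skip
    q→r: r black — skip
    q→k: k black — skip
  q black
  v gray
    v→p: p is gray → back edge
Back edge found, so a cycle exists: p → v → p.

Yes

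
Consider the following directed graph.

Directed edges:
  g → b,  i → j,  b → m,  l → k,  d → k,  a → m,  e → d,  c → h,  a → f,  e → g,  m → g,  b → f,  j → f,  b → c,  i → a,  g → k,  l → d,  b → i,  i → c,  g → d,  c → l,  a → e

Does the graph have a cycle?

Yes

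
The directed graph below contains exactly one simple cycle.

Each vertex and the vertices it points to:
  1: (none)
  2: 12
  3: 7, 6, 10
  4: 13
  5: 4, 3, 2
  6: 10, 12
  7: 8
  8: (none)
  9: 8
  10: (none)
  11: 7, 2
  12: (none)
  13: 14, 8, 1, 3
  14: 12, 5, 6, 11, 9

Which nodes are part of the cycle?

DFS with gray/black marking from 13:
13 gray
  14 gray
    12 gray
    12 black
    5 gray
      4 gray
        4→13: 13 is gray → back edge
Back edge closes the cycle 13 → 14 → 5 → 4 → 13; its vertices are {4, 5, 13, 14}.

4, 5, 13, 14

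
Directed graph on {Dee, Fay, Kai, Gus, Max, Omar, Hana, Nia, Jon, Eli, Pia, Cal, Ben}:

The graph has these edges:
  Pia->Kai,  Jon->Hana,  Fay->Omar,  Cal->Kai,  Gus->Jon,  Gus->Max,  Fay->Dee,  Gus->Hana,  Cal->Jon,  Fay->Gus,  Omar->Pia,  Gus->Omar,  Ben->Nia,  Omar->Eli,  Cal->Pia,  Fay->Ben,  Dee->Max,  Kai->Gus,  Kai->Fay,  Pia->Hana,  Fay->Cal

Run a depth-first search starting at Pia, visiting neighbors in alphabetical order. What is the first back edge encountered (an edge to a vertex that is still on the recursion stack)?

DFS from Pia (visiting neighbors in alphabetical order); mark gray on enter, black on exit:
Pia gray
  Hana gray
  Hana black
  Kai gray
    Fay gray
      Ben gray
        Nia gray
        Nia black
      Ben black
      Cal gray
        Jon gray
          Jon→Hana: Hana black — skip
        Jon black
        Cal→Kai: Kai is gray → back edge
First back edge: Cal → Kai.

Cal→Kai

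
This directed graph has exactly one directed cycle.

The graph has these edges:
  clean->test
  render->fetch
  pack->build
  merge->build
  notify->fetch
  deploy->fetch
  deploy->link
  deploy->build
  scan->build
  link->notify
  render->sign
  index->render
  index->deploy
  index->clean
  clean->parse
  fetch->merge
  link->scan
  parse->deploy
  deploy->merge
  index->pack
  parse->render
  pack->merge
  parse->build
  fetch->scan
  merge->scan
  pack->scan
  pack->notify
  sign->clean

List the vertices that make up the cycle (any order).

sign, clean, parse, render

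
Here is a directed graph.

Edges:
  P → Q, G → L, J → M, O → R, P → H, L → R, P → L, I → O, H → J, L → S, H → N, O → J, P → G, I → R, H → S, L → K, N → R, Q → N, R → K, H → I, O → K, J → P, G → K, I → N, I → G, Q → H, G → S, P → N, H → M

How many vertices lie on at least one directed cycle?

A vertex is on a directed cycle iff it belongs to a strongly connected component of size ≥ 2 (or has a self-loop).
The vertices on cycles are {H, I, J, O, P, Q} — 6 in total.

6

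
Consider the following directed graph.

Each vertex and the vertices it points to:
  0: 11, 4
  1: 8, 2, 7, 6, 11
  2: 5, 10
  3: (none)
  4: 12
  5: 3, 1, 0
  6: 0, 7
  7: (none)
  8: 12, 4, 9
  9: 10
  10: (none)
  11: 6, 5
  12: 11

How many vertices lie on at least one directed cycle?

9

A vertex is on a directed cycle iff it belongs to a strongly connected component of size ≥ 2 (or has a self-loop).
The vertices on cycles are {0, 1, 2, 4, 5, 6, 8, 11, 12} — 9 in total.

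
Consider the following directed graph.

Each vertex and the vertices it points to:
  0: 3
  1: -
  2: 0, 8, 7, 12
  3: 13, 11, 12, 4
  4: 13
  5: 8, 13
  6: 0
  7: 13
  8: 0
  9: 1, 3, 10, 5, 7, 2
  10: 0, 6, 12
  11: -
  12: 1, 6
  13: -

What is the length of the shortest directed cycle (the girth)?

4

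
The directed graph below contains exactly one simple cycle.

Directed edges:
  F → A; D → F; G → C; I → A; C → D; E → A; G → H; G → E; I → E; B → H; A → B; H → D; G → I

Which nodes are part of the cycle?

DFS with gray/black marking from H:
H gray
  D gray
    F gray
      A gray
        B gray
          B→H: H is gray → back edge
Back edge closes the cycle H → D → F → A → B → H; its vertices are {A, B, D, F, H}.

A, B, D, F, H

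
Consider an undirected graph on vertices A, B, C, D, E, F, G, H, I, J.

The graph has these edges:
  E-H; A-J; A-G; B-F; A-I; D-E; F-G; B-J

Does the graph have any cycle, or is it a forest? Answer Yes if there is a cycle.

DFS, tracking each vertex's parent; an edge to a visited non-parent vertex closes a cycle.
Start from F:
visit F (parent –)
  visit B (parent F)
    visit J (parent B)
      J–B: parent, skip
      visit A (parent J)
        A–J: parent, skip
        visit G (parent A)
          G–A: parent, skip
          G–F: F visited and ≠ parent → cycle
Cycle: F – B – J – A – G – F.

Yes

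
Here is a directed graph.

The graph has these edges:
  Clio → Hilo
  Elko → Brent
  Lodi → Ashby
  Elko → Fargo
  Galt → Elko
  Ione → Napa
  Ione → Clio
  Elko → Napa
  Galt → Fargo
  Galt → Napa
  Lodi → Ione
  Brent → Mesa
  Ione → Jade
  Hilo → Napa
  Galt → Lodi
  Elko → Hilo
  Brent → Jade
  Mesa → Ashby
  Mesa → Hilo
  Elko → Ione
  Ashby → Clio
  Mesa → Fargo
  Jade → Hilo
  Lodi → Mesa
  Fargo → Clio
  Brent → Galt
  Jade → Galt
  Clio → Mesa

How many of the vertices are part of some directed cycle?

10

A vertex is on a directed cycle iff it belongs to a strongly connected component of size ≥ 2 (or has a self-loop).
The vertices on cycles are {Clio, Elko, Galt, Ione, Jade, Lodi, Mesa, Ashby, Brent, Fargo} — 10 in total.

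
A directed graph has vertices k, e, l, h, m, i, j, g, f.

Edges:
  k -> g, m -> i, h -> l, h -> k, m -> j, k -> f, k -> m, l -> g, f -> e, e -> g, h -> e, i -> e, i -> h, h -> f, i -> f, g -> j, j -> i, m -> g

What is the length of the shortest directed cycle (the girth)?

For each vertex v, BFS finds the shortest path from v back to v.
The shortest such closed walk is i → h → k → m → i, length 4.

4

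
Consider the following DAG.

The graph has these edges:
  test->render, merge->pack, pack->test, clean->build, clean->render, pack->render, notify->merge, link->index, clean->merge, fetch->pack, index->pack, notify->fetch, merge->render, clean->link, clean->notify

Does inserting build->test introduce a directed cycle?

No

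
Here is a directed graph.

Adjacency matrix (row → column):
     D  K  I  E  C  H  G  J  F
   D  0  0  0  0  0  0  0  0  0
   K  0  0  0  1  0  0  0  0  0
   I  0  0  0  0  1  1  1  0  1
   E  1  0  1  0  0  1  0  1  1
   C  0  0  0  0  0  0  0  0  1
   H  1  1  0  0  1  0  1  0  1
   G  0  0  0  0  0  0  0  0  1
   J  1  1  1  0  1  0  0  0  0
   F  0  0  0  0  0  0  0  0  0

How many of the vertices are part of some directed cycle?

5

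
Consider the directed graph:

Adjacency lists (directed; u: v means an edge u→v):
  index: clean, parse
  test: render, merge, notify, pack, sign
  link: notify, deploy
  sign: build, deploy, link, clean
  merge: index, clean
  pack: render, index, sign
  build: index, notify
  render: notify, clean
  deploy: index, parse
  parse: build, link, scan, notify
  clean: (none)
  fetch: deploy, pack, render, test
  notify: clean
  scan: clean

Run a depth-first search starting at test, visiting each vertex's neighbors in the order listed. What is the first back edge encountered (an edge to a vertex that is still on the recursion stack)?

DFS from test (visiting each vertex's neighbors in the order listed); mark gray on enter, black on exit:
test gray
  render gray
    notify gray
      clean gray
      clean black
    notify black
    render→clean: clean black — skip
  render black
  merge gray
    index gray
      index→clean: clean black — skip
      parse gray
        build gray
          build→index: index is gray → back edge
First back edge: build → index.

build->index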